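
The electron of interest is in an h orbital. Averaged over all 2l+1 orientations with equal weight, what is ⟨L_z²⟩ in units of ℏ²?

For an h orbital, l = 5.
m_l ∈ {-5, -4, -3, -2, -1, 0, 1, 2, 3, 4, 5}.
⟨L_z²⟩ = ℏ²·(Σ m_l²)/(2l+1) = ℏ²·110/11 = 10ℏ².

⟨L_z²⟩ = 10 ℏ²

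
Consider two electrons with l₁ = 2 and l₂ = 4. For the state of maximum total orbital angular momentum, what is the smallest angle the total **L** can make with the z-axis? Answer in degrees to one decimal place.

θ_min ≈ 22.2°

By the triangle rule, |l₁ − l₂| ≤ L ≤ l₁ + l₂.
So L can be 2, 3, 4, 5, 6.
The maximum is L = 6, with |L_tot| = ℏ√(6·7) = √42 ℏ.
The minimum angle with z is arccos(6/√42) ≈ 22.2°.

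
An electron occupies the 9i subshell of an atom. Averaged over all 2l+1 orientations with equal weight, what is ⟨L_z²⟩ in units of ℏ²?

⟨L_z²⟩ = 14 ℏ²

For 9i, l = 6.
m_l ∈ {-6, -5, -4, -3, -2, -1, 0, 1, 2, 3, 4, 5, 6}.
Average of L_z² over 13 states: 182/13 ℏ² = 14 ℏ².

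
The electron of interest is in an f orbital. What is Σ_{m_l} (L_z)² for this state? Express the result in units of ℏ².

An f state has l = 3.
The allowed m_l values are -3, -2, -1, 0, 1, 2, 3.
Summing m² from −3 to 3: Σ m_l² = 28.

Σ(L_z)² = 28 ℏ²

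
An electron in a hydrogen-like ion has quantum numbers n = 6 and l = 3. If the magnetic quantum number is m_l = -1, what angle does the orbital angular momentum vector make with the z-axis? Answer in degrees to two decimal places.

θ ≈ 106.78°

|L|² = l(l+1)ℏ² = 12ℏ², so |L| = 2√3 ℏ.
L_z = m_l ℏ = −1ℏ.
cos θ = L_z/|L| = -1/√12, so θ ≈ 106.78°.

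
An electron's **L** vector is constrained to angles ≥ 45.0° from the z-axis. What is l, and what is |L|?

cos²θ_min = l/(l+1) = 0.5000.
l = cos²θ/sin²θ ≈ 1.
Then |L| = ℏ√(1·2) = √2 ℏ.

l = 1, |L| = √2 ℏ ≈ 1.414ℏ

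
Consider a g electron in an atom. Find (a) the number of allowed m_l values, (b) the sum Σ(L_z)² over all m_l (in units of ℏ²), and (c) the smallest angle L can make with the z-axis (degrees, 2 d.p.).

For a g orbital, l = 4.
There are 2l+1 = 9 values of m_l.
Σ m_l² = 60, so Σ(L_z)² = 60 ℏ².
cos θ_min = 4/√20, so θ_min ≈ 26.57°.

9 values; Σ(L_z)² = 60 ℏ²; θ_min ≈ 26.57°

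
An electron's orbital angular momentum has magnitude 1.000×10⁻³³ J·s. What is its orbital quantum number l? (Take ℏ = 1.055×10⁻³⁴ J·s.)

l = 9

|L|/ℏ = (1.000×10⁻³³)/(1.055×10⁻³⁴) ≈ 9.479.
(|L|/ℏ)² = l(l+1) ≈ 89.85 ⇒ l = 9.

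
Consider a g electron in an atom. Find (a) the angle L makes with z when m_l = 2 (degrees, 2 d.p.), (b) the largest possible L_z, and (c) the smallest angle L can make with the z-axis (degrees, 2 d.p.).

For a g orbital, l = 4.
For m_l = 2: cos θ = 2/√20, θ ≈ 63.43°.
L_z,max = lℏ = 4ℏ.
cos θ_min = 4/√20, so θ_min ≈ 26.57°.

θ(m_l=2) ≈ 63.43°; L_z,max = 4ℏ; θ_min ≈ 26.57°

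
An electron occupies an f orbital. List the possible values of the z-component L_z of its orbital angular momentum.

For an f orbital, l = 3.
L_z = m_l ℏ with m_l ranging from −l to +l in integer steps.
For l = 3: m_l ∈ {-3, -2, -1, 0, 1, 2, 3}.

L_z ∈ {−3ℏ, −2ℏ, −ℏ, 0, ℏ, 2ℏ, 3ℏ}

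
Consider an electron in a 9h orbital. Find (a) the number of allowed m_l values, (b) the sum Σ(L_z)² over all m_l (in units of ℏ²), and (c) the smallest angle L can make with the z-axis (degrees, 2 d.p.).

The 9h subshell has l = 5.
There are 2l+1 = 11 values of m_l.
Σ m_l² = 110, so Σ(L_z)² = 110 ℏ².
cos θ_min = 5/√30, so θ_min ≈ 24.09°.

11 values; Σ(L_z)² = 110 ℏ²; θ_min ≈ 24.09°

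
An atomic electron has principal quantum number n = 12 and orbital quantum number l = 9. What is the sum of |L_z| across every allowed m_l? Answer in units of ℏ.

Σ|L_z| = 90 ℏ

m_l ∈ {-9, -8, -7, -6, -5, -4, -3, -2, -1, 0, 1, 2, 3, 4, 5, 6, 7, 8, 9}.
Σ|m_l| = 2·9(9+1)/2 = 90.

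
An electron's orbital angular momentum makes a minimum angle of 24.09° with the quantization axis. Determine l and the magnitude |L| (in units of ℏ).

l = 5, |L| = √30 ℏ ≈ 5.477ℏ

cos θ_min = l/√(l(l+1)) = √(l/(l+1)), so l/(l+1) = cos²(24.09°) = 0.8334.
Thus l = 0.8334/(1 − 0.8334) ≈ 5.
Then |L| = ℏ√(5·6) = √30 ℏ.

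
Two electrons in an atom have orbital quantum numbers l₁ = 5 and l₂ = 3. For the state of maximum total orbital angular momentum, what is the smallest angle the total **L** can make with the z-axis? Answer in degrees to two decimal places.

L runs from |5 − 3| = 2 to 5 + 3 = 8.
Allowed values: L = 2, 3, 4, 5, 6, 7, 8.
The maximum is L = 8, with |L_tot| = ℏ√(8·9) = 6√2 ℏ.
The minimum angle with z is arccos(8/√72) ≈ 19.47°.

θ_min ≈ 19.47°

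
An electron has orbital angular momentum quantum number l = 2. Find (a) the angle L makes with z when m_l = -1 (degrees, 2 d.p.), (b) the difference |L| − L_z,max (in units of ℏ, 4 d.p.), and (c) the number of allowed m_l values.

For m_l = -1: cos θ = -1/√6, θ ≈ 114.09°.
|L| − L_z,max = (√6 − 2)ℏ ≈ 0.4495ℏ.
There are 2l+1 = 5 values of m_l.

θ(m_l=-1) ≈ 114.09°; |L|−L_z,max ≈ 0.4495ℏ; 5 values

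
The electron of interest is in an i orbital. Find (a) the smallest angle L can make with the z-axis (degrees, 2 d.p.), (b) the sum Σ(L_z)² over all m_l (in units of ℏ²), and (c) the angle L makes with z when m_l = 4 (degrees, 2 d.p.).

For an i orbital, l = 6.
cos θ_min = 6/√42, so θ_min ≈ 22.21°.
Σ m_l² = 182, so Σ(L_z)² = 182 ℏ².
For m_l = 4: cos θ = 4/√42, θ ≈ 51.89°.

θ_min ≈ 22.21°; Σ(L_z)² = 182 ℏ²; θ(m_l=4) ≈ 51.89°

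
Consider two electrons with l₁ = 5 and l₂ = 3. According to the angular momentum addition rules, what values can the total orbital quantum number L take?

L runs from |5 − 3| = 2 to 5 + 3 = 8.
L ∈ {2, 3, 4, 5, 6, 7, 8}.

L = 2, 3, 4, 5, 6, 7, 8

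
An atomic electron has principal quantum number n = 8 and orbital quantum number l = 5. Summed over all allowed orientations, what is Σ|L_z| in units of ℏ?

m_l ∈ {-5, -4, -3, -2, -1, 0, 1, 2, 3, 4, 5}.
Σ|m_l| = l(l+1) = 30.

Σ|L_z| = 30 ℏ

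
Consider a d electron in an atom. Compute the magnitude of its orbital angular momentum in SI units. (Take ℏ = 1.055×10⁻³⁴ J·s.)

For a d orbital, l = 2.
|L| = ℏ√(l(l+1)) = ℏ√(2·3) = √6 ℏ
Numerically, |L| = 2.449 × (1.055×10⁻³⁴ J·s) = 2.584×10⁻³⁴ J·s.

|L| = 2.584×10⁻³⁴ J·s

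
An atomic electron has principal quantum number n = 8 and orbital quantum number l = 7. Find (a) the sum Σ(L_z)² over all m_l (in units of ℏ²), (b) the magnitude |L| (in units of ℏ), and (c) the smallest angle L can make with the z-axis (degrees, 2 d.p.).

Σ(L_z)² = 280 ℏ²; |L| = 2√14 ℏ ≈ 7.483ℏ; θ_min ≈ 20.70°

Σ m_l² = 280, so Σ(L_z)² = 280 ℏ².
|L| = ℏ√(7·8) = 2√14 ℏ ≈ 7.483ℏ.
cos θ_min = 7/√56, so θ_min ≈ 20.70°.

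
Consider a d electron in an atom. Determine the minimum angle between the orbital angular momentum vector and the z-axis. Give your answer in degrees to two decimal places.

θ_min ≈ 35.26°

A d state has l = 2.
|L| = √(l(l+1)) ℏ = √6 ℏ.
The smallest angle corresponds to the largest L_z, i.e. m_l = l = 2, giving L_z = 2ℏ.
cos θ_min = 2/√6, so θ_min ≈ 35.26°.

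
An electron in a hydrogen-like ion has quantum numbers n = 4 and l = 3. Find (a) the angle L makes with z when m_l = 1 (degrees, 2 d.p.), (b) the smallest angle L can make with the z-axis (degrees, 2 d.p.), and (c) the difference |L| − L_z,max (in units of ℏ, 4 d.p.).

θ(m_l=1) ≈ 73.22°; θ_min ≈ 30.00°; |L|−L_z,max ≈ 0.4641ℏ

For m_l = 1: cos θ = 1/√12, θ ≈ 73.22°.
cos θ_min = 3/√12, so θ_min ≈ 30.00°.
|L| − L_z,max = (2√3 − 3)ℏ ≈ 0.4641ℏ.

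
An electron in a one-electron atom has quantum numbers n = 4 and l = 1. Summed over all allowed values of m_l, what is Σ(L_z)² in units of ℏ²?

m_l ∈ {-1, 0, 1}.
Σ m_l² = 2·(1) = 2.

Σ(L_z)² = 2 ℏ²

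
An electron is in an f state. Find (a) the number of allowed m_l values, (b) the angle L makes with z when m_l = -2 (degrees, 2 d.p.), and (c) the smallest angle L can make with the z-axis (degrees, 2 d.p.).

7 values; θ(m_l=-2) ≈ 125.26°; θ_min ≈ 30.00°

For an f orbital, l = 3.
There are 2l+1 = 7 values of m_l.
For m_l = -2: cos θ = -2/√12, θ ≈ 125.26°.
cos θ_min = 3/√12, so θ_min ≈ 30.00°.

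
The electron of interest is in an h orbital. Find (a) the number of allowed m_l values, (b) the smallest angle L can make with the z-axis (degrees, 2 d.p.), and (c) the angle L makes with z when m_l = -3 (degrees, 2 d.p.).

11 values; θ_min ≈ 24.09°; θ(m_l=-3) ≈ 123.21°

For an h orbital, l = 5.
There are 2l+1 = 11 values of m_l.
cos θ_min = 5/√30, so θ_min ≈ 24.09°.
For m_l = -3: cos θ = -3/√30, θ ≈ 123.21°.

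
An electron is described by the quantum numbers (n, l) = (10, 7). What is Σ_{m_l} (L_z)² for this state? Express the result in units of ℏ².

Σ(L_z)² = 280 ℏ²

m_l runs from −7 to 7, i.e. {-7, -6, -5, -4, -3, -2, -1, 0, 1, 2, 3, 4, 5, 6, 7}.
Σ m_l² = l(l+1)(2l+1)/3 = 7·8·15/3 = 280.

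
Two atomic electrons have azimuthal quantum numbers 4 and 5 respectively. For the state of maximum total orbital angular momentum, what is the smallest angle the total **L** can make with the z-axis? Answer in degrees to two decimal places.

The total orbital quantum number L ranges from |l₁ − l₂| to l₁ + l₂ in integer steps.
So L can be 1, 2, 3, 4, 5, 6, 7, 8, 9.
The maximum is L = 9, with |L_tot| = ℏ√(9·10) = 3√10 ℏ.
The minimum angle with z is arccos(9/√90) ≈ 18.43°.

θ_min ≈ 18.43°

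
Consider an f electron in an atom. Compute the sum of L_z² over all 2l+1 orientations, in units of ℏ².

Σ(L_z)² = 28 ℏ²

An f state has l = 3.
m_l ∈ {-3, -2, -1, 0, 1, 2, 3}.
Σ m_l² = 2·(1 + 4 + 9) = 28.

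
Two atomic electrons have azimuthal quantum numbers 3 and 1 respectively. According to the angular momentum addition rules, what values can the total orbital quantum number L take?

Angular momentum addition gives L = |l₁ − l₂|, …, l₁ + l₂.
L ∈ {2, 3, 4}.

L = 2, 3, 4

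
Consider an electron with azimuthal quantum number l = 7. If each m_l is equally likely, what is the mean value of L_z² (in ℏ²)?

⟨L_z²⟩ = 18.67 ℏ²

The allowed m_l values are -7, -6, -5, -4, -3, -2, -1, 0, 1, 2, 3, 4, 5, 6, 7.
Average of L_z² over 15 states: 280/15 ℏ² = 18.67 ℏ².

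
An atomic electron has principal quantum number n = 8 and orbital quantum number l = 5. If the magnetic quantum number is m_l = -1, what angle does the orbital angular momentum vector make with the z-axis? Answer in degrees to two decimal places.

|L| = ℏ√(l(l+1)) = √30 ℏ.
L_z = m_l ℏ = −1ℏ.
cos θ = L_z/|L| = -1/√30, so θ ≈ 100.52°.

θ ≈ 100.52°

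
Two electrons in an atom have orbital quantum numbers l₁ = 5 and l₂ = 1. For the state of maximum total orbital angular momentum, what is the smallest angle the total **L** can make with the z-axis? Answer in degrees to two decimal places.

θ_min ≈ 22.21°

By the triangle rule, |l₁ − l₂| ≤ L ≤ l₁ + l₂.
L ∈ {4, 5, 6}.
The maximum is L = 6, with |L_tot| = ℏ√(6·7) = √42 ℏ.
The minimum angle with z is arccos(6/√42) ≈ 22.21°.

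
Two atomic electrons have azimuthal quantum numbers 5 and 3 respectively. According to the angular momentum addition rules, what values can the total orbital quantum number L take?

Angular momentum addition gives L = |l₁ − l₂|, …, l₁ + l₂.
So L can be 2, 3, 4, 5, 6, 7, 8.

L = 2, 3, 4, 5, 6, 7, 8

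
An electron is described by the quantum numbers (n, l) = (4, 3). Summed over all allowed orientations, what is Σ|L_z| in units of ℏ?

Σ|L_z| = 12 ℏ

m_l runs from −3 to 3, i.e. {-3, -2, -1, 0, 1, 2, 3}.
Σ|m_l| = l(l+1) = 12.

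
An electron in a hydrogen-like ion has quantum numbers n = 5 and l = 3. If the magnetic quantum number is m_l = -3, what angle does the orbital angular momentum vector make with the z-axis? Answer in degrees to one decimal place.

|L| = √(l(l+1)) ℏ = 2√3 ℏ.
L_z = m_l ℏ = −3ℏ.
cos θ = L_z/|L| = -3/√12, so θ ≈ 150.0°.

θ ≈ 150.0°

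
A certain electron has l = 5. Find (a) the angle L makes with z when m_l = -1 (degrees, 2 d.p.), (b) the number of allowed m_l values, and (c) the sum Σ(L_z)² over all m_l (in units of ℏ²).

θ(m_l=-1) ≈ 100.52°; 11 values; Σ(L_z)² = 110 ℏ²

For m_l = -1: cos θ = -1/√30, θ ≈ 100.52°.
There are 2l+1 = 11 values of m_l.
Σ m_l² = 110, so Σ(L_z)² = 110 ℏ².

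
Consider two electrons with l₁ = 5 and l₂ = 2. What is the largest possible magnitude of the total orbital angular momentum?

|L_tot|_max = 2√14 ℏ ≈ 7.483ℏ

By the triangle rule, |l₁ − l₂| ≤ L ≤ l₁ + l₂.
So L can be 3, 4, 5, 6, 7.
The largest magnitude corresponds to L = 7: |L_tot| = ℏ√(7·8) = 2√14 ℏ.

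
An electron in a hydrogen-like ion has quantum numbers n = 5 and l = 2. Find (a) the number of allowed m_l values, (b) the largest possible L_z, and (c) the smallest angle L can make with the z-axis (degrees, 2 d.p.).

5 values; L_z,max = 2ℏ; θ_min ≈ 35.26°

There are 2l+1 = 5 values of m_l.
L_z,max = lℏ = 2ℏ.
cos θ_min = 2/√6, so θ_min ≈ 35.26°.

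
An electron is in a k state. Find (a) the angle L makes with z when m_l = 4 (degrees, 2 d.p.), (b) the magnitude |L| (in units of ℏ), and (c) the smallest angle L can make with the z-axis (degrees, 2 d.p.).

A k state has l = 7.
For m_l = 4: cos θ = 4/√56, θ ≈ 57.69°.
|L| = ℏ√(7·8) = 2√14 ℏ ≈ 7.483ℏ.
cos θ_min = 7/√56, so θ_min ≈ 20.70°.

θ(m_l=4) ≈ 57.69°; |L| = 2√14 ℏ ≈ 7.483ℏ; θ_min ≈ 20.70°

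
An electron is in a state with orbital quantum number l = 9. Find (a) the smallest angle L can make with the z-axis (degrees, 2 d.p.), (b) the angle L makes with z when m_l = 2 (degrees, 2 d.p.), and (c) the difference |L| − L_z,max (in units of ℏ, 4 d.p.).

θ_min ≈ 18.43°; θ(m_l=2) ≈ 77.83°; |L|−L_z,max ≈ 0.4868ℏ

cos θ_min = 9/√90, so θ_min ≈ 18.43°.
For m_l = 2: cos θ = 2/√90, θ ≈ 77.83°.
|L| − L_z,max = (3√10 − 9)ℏ ≈ 0.4868ℏ.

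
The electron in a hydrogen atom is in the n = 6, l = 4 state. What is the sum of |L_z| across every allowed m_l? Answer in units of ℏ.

The allowed m_l values are -4, -3, -2, -1, 0, 1, 2, 3, 4.
Σ|m_l| = 2·4(4+1)/2 = 20.

Σ|L_z| = 20 ℏ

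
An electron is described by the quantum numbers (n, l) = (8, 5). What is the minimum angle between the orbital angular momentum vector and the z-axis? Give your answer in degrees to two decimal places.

|L|² = l(l+1)ℏ² = 30ℏ², so |L| = √30 ℏ.
The smallest angle corresponds to the largest L_z, i.e. m_l = l = 5, giving L_z = 5ℏ.
cos θ_min = 5/√30, so θ_min ≈ 24.09°.

θ_min ≈ 24.09°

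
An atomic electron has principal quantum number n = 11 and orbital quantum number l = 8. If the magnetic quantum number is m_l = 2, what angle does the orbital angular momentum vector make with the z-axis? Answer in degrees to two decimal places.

|L| = ℏ√(l(l+1)) = 6√2 ℏ.
L_z = m_l ℏ = 2ℏ.
cos θ = L_z/|L| = 2/√72, so θ ≈ 76.37°.

θ ≈ 76.37°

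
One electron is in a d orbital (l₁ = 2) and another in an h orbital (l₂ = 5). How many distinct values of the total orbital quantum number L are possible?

5

L runs from |2 − 5| = 3 to 2 + 5 = 7.
So L can be 3, 4, 5, 6, 7.
That is 5 values.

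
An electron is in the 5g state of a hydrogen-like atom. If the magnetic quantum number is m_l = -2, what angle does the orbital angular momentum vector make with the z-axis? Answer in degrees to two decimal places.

θ ≈ 116.57°

5g means n = 5, l = 4.
|L| = ℏ√(l(l+1)) = 2√5 ℏ.
L_z = m_l ℏ = −2ℏ.
cos θ = L_z/|L| = -2/√20, so θ ≈ 116.57°.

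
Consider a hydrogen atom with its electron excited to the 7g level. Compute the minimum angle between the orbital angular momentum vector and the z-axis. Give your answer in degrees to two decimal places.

The 7g level has l = 4.
|L| = ℏ√(l(l+1)) = 2√5 ℏ.
The smallest angle corresponds to the largest L_z, i.e. m_l = l = 4, giving L_z = 4ℏ.
cos θ_min = 4/√20, so θ_min ≈ 26.57°.

θ_min ≈ 26.57°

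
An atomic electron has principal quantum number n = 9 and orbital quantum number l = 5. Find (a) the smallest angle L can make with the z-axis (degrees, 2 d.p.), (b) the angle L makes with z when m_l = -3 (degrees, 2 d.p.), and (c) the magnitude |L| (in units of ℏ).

θ_min ≈ 24.09°; θ(m_l=-3) ≈ 123.21°; |L| = √30 ℏ ≈ 5.477ℏ

cos θ_min = 5/√30, so θ_min ≈ 24.09°.
For m_l = -3: cos θ = -3/√30, θ ≈ 123.21°.
|L| = ℏ√(5·6) = √30 ℏ ≈ 5.477ℏ.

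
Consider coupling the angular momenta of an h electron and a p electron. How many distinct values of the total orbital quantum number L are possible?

L runs from |5 − 1| = 4 to 5 + 1 = 6.
L ∈ {4, 5, 6}.
That is 3 values.

3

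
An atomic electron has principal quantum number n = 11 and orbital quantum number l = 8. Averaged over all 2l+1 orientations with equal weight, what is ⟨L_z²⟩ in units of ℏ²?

m_l ∈ {-8, -7, -6, -5, -4, -3, -2, -1, 0, 1, 2, 3, 4, 5, 6, 7, 8}.
⟨L_z²⟩ = ℏ²·(Σ m_l²)/(2l+1) = ℏ²·408/17 = 24ℏ².

⟨L_z²⟩ = 24 ℏ²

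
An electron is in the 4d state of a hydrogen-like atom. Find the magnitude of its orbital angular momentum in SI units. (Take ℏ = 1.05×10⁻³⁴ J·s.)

|L| = 2.57×10⁻³⁴ J·s

For 4d, l = 2.
|L| = ℏ√(l(l+1)) = ℏ√(2·3) = √6 ℏ
Numerically, |L| = 2.449 × (1.05×10⁻³⁴ J·s) = 2.57×10⁻³⁴ J·s.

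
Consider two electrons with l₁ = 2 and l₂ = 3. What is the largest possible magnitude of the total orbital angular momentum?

The total orbital quantum number L ranges from |l₁ − l₂| to l₁ + l₂ in integer steps.
L ∈ {1, 2, 3, 4, 5}.
The largest magnitude corresponds to L = 5: |L_tot| = ℏ√(5·6) = √30 ℏ.

|L_tot|_max = √30 ℏ ≈ 5.477ℏ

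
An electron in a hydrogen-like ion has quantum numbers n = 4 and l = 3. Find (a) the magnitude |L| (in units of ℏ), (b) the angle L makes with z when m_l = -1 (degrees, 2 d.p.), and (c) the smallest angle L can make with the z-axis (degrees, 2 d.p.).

|L| = 2√3 ℏ ≈ 3.464ℏ; θ(m_l=-1) ≈ 106.78°; θ_min ≈ 30.00°

|L| = ℏ√(3·4) = 2√3 ℏ ≈ 3.464ℏ.
For m_l = -1: cos θ = -1/√12, θ ≈ 106.78°.
cos θ_min = 3/√12, so θ_min ≈ 30.00°.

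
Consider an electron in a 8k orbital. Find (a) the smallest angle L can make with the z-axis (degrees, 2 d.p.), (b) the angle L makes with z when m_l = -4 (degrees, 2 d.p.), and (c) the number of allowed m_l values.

θ_min ≈ 20.70°; θ(m_l=-4) ≈ 122.31°; 15 values

8k means n = 8, l = 7.
cos θ_min = 7/√56, so θ_min ≈ 20.70°.
For m_l = -4: cos θ = -4/√56, θ ≈ 122.31°.
There are 2l+1 = 15 values of m_l.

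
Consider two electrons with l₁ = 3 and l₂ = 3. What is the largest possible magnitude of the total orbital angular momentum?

The total orbital quantum number L ranges from |l₁ − l₂| to l₁ + l₂ in integer steps.
Allowed values: L = 0, 1, 2, 3, 4, 5, 6.
The largest magnitude corresponds to L = 6: |L_tot| = ℏ√(6·7) = √42 ℏ.

|L_tot|_max = √42 ℏ ≈ 6.481ℏ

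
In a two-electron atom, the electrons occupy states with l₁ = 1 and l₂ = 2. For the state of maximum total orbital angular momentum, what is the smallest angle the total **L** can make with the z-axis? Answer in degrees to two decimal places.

θ_min ≈ 30.00°

Angular momentum addition gives L = |l₁ − l₂|, …, l₁ + l₂.
Allowed values: L = 1, 2, 3.
The maximum is L = 3, with |L_tot| = ℏ√(3·4) = 2√3 ℏ.
The minimum angle with z is arccos(3/√12) ≈ 30.00°.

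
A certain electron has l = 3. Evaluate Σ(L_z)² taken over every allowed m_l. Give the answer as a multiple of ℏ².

m_l runs from −3 to 3, i.e. {-3, -2, -1, 0, 1, 2, 3}.
Σ m_l² = 2·(1 + 4 + 9) = 28.

Σ(L_z)² = 28 ℏ²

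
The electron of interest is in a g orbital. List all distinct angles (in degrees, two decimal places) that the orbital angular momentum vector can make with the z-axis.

θ ∈ {26.57°, 47.87°, 63.43°, 77.08°, 90.00°, 102.92°, 116.57°, 132.13°, 153.43°}

For a g orbital, l = 4.
|L| = √(l(l+1)) ℏ = 2√5 ℏ.
cos θ = m_l/√20 for each m_l ∈ {-4, -3, -2, -1, 0, 1, 2, 3, 4}.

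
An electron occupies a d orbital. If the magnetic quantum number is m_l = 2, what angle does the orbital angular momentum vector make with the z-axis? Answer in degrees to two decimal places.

A d state has l = 2.
|L| = √(l(l+1)) ℏ = √6 ℏ.
L_z = m_l ℏ = 2ℏ.
cos θ = L_z/|L| = 2/√6, so θ ≈ 35.26°.

θ ≈ 35.26°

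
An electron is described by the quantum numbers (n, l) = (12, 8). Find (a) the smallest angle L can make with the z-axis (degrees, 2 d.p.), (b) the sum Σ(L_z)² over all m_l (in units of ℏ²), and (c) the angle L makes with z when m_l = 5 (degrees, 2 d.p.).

cos θ_min = 8/√72, so θ_min ≈ 19.47°.
Σ m_l² = 408, so Σ(L_z)² = 408 ℏ².
For m_l = 5: cos θ = 5/√72, θ ≈ 53.90°.

θ_min ≈ 19.47°; Σ(L_z)² = 408 ℏ²; θ(m_l=5) ≈ 53.90°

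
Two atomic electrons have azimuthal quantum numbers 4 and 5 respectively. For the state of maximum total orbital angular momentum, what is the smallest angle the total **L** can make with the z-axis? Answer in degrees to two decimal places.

θ_min ≈ 18.43°

By the triangle rule, |l₁ − l₂| ≤ L ≤ l₁ + l₂.
So L can be 1, 2, 3, 4, 5, 6, 7, 8, 9.
The maximum is L = 9, with |L_tot| = ℏ√(9·10) = 3√10 ℏ.
The minimum angle with z is arccos(9/√90) ≈ 18.43°.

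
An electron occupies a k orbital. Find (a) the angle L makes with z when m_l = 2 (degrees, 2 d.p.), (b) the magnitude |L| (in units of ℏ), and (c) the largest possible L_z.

A k state has l = 7.
For m_l = 2: cos θ = 2/√56, θ ≈ 74.50°.
|L| = ℏ√(7·8) = 2√14 ℏ ≈ 7.483ℏ.
L_z,max = lℏ = 7ℏ.

θ(m_l=2) ≈ 74.50°; |L| = 2√14 ℏ ≈ 7.483ℏ; L_z,max = 7ℏ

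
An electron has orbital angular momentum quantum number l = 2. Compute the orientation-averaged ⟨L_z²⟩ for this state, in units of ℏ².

⟨L_z²⟩ = 2 ℏ²

The allowed m_l values are -2, -1, 0, 1, 2.
⟨L_z²⟩ = ℏ²·(Σ m_l²)/(2l+1) = ℏ²·10/5 = 2ℏ².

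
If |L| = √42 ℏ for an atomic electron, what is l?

l = 6

Since |L|² = l(l+1)ℏ², l(l+1) = 42.
The positive root is l = 6.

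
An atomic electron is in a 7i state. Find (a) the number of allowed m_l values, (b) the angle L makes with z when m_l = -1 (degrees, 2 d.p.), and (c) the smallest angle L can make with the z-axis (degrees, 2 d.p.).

7i means n = 7, l = 6.
There are 2l+1 = 13 values of m_l.
For m_l = -1: cos θ = -1/√42, θ ≈ 98.88°.
cos θ_min = 6/√42, so θ_min ≈ 22.21°.

13 values; θ(m_l=-1) ≈ 98.88°; θ_min ≈ 22.21°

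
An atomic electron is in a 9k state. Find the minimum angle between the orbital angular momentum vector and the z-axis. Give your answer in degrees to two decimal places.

9k means n = 9, l = 7.
|L|² = l(l+1)ℏ² = 56ℏ², so |L| = 2√14 ℏ.
The smallest angle corresponds to the largest L_z, i.e. m_l = l = 7, giving L_z = 7ℏ.
cos θ_min = 7/√56, so θ_min ≈ 20.70°.

θ_min ≈ 20.70°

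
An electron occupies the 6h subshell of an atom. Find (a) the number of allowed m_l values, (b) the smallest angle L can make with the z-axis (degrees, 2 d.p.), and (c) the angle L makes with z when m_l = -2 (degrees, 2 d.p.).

For 6h, l = 5.
There are 2l+1 = 11 values of m_l.
cos θ_min = 5/√30, so θ_min ≈ 24.09°.
For m_l = -2: cos θ = -2/√30, θ ≈ 111.42°.

11 values; θ_min ≈ 24.09°; θ(m_l=-2) ≈ 111.42°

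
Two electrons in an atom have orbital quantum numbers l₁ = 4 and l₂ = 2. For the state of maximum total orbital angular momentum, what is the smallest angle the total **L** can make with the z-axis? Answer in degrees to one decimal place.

θ_min ≈ 22.2°

L runs from |4 − 2| = 2 to 4 + 2 = 6.
So L can be 2, 3, 4, 5, 6.
The maximum is L = 6, with |L_tot| = ℏ√(6·7) = √42 ℏ.
The minimum angle with z is arccos(6/√42) ≈ 22.2°.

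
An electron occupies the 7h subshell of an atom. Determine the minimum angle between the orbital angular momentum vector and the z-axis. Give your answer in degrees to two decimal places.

For 7h, l = 5.
|L| = √(l(l+1)) ℏ = √30 ℏ.
The smallest angle corresponds to the largest L_z, i.e. m_l = l = 5, giving L_z = 5ℏ.
cos θ_min = 5/√30, so θ_min ≈ 24.09°.

θ_min ≈ 24.09°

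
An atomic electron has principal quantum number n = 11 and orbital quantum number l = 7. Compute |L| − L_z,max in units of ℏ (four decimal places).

|L| − L_z,max ≈ 0.4833ℏ

|L| = 2√14 ℏ ≈ 7.4833ℏ, while L_z,max = lℏ = 7ℏ.
The difference is (2√14 − 7)ℏ ≈ 0.4833ℏ.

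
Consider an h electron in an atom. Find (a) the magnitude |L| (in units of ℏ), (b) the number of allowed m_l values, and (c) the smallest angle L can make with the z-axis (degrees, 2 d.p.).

|L| = √30 ℏ ≈ 5.477ℏ; 11 values; θ_min ≈ 24.09°

For an h orbital, l = 5.
|L| = ℏ√(5·6) = √30 ℏ ≈ 5.477ℏ.
There are 2l+1 = 11 values of m_l.
cos θ_min = 5/√30, so θ_min ≈ 24.09°.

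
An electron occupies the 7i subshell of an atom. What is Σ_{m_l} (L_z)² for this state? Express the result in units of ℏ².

Σ(L_z)² = 182 ℏ²

For 7i, l = 6.
m_l runs from −6 to 6, i.e. {-6, -5, -4, -3, -2, -1, 0, 1, 2, 3, 4, 5, 6}.
Σ m_l² = l(l+1)(2l+1)/3 = 6·7·13/3 = 182.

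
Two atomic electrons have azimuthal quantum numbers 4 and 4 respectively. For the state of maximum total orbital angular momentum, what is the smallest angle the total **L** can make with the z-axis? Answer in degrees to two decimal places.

L runs from |4 − 4| = 0 to 4 + 4 = 8.
L ∈ {0, 1, 2, 3, 4, 5, 6, 7, 8}.
The maximum is L = 8, with |L_tot| = ℏ√(8·9) = 6√2 ℏ.
The minimum angle with z is arccos(8/√72) ≈ 19.47°.

θ_min ≈ 19.47°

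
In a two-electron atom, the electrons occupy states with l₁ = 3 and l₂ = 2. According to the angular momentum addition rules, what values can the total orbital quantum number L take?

Angular momentum addition gives L = |l₁ − l₂|, …, l₁ + l₂.
So L can be 1, 2, 3, 4, 5.

L = 1, 2, 3, 4, 5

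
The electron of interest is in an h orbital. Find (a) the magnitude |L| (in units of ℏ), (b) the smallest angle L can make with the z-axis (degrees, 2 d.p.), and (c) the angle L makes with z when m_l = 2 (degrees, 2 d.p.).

An h state has l = 5.
|L| = ℏ√(5·6) = √30 ℏ ≈ 5.477ℏ.
cos θ_min = 5/√30, so θ_min ≈ 24.09°.
For m_l = 2: cos θ = 2/√30, θ ≈ 68.58°.

|L| = √30 ℏ ≈ 5.477ℏ; θ_min ≈ 24.09°; θ(m_l=2) ≈ 68.58°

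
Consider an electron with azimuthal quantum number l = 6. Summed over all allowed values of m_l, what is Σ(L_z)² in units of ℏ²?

The allowed m_l values are -6, -5, -4, -3, -2, -1, 0, 1, 2, 3, 4, 5, 6.
Σ m_l² = l(l+1)(2l+1)/3 = 6·7·13/3 = 182.

Σ(L_z)² = 182 ℏ²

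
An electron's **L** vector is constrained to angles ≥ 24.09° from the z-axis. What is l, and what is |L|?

cos θ_min = l/√(l(l+1)) = √(l/(l+1)), so l/(l+1) = cos²(24.09°) = 0.8334.
l = cos²θ/sin²θ ≈ 5.
Then |L| = ℏ√(5·6) = √30 ℏ.

l = 5, |L| = √30 ℏ ≈ 5.477ℏ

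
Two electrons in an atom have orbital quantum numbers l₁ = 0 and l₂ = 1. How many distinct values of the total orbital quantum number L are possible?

1

L runs from |0 − 1| = 1 to 0 + 1 = 1.
L ∈ {1}.
That is 1 value.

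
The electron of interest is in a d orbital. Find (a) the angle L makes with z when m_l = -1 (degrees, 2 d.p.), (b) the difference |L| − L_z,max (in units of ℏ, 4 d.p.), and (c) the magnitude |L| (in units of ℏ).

For a d orbital, l = 2.
For m_l = -1: cos θ = -1/√6, θ ≈ 114.09°.
|L| − L_z,max = (√6 − 2)ℏ ≈ 0.4495ℏ.
|L| = ℏ√(2·3) = √6 ℏ ≈ 2.449ℏ.

θ(m_l=-1) ≈ 114.09°; |L|−L_z,max ≈ 0.4495ℏ; |L| = √6 ℏ ≈ 2.449ℏ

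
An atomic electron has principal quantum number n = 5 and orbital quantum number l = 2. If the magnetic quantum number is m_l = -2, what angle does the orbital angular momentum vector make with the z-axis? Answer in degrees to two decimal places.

θ ≈ 144.74°

|L| = ℏ√(l(l+1)) = √6 ℏ.
L_z = m_l ℏ = −2ℏ.
cos θ = L_z/|L| = -2/√6, so θ ≈ 144.74°.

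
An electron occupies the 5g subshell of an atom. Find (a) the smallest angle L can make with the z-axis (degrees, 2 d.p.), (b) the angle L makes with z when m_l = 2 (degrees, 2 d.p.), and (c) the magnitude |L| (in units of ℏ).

5g means n = 5, l = 4.
cos θ_min = 4/√20, so θ_min ≈ 26.57°.
For m_l = 2: cos θ = 2/√20, θ ≈ 63.43°.
|L| = ℏ√(4·5) = 2√5 ℏ ≈ 4.472ℏ.

θ_min ≈ 26.57°; θ(m_l=2) ≈ 63.43°; |L| = 2√5 ℏ ≈ 4.472ℏ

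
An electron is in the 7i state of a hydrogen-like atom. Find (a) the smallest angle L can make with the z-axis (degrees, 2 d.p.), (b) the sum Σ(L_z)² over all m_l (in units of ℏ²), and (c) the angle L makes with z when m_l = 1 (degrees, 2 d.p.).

θ_min ≈ 22.21°; Σ(L_z)² = 182 ℏ²; θ(m_l=1) ≈ 81.12°

7i means n = 7, l = 6.
cos θ_min = 6/√42, so θ_min ≈ 22.21°.
Σ m_l² = 182, so Σ(L_z)² = 182 ℏ².
For m_l = 1: cos θ = 1/√42, θ ≈ 81.12°.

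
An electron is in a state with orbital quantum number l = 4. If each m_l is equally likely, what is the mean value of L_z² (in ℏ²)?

⟨L_z²⟩ = 6.667 ℏ²

m_l runs from −4 to 4, i.e. {-4, -3, -2, -1, 0, 1, 2, 3, 4}.
⟨L_z²⟩ = ℏ²·(Σ m_l²)/(2l+1) = ℏ²·60/9 = 6.667ℏ².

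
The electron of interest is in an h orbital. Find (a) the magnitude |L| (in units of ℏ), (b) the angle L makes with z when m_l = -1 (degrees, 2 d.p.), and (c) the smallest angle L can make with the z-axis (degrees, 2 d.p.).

An h state has l = 5.
|L| = ℏ√(5·6) = √30 ℏ ≈ 5.477ℏ.
For m_l = -1: cos θ = -1/√30, θ ≈ 100.52°.
cos θ_min = 5/√30, so θ_min ≈ 24.09°.

|L| = √30 ℏ ≈ 5.477ℏ; θ(m_l=-1) ≈ 100.52°; θ_min ≈ 24.09°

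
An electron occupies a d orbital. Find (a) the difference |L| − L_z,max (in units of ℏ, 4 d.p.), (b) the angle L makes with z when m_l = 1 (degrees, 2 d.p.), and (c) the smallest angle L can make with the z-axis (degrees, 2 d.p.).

|L|−L_z,max ≈ 0.4495ℏ; θ(m_l=1) ≈ 65.91°; θ_min ≈ 35.26°

The letter d corresponds to l = 2.
|L| − L_z,max = (√6 − 2)ℏ ≈ 0.4495ℏ.
For m_l = 1: cos θ = 1/√6, θ ≈ 65.91°.
cos θ_min = 2/√6, so θ_min ≈ 35.26°.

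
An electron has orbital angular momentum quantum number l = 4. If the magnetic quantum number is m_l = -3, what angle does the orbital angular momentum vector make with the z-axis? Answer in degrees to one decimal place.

θ ≈ 132.1°

|L|² = l(l+1)ℏ² = 20ℏ², so |L| = 2√5 ℏ.
L_z = m_l ℏ = −3ℏ.
cos θ = L_z/|L| = -3/√20, so θ ≈ 132.1°.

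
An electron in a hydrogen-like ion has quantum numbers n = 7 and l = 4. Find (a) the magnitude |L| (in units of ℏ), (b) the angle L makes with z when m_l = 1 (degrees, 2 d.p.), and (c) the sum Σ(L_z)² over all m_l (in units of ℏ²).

|L| = 2√5 ℏ ≈ 4.472ℏ; θ(m_l=1) ≈ 77.08°; Σ(L_z)² = 60 ℏ²

|L| = ℏ√(4·5) = 2√5 ℏ ≈ 4.472ℏ.
For m_l = 1: cos θ = 1/√20, θ ≈ 77.08°.
Σ m_l² = 60, so Σ(L_z)² = 60 ℏ².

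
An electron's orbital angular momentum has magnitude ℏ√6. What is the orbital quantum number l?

l = 2

(|L|/ℏ)² = l(l+1) = 6.
The positive root is l = 2.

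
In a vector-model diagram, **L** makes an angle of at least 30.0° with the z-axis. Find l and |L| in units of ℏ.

l = 3, |L| = 2√3 ℏ ≈ 3.464ℏ

cos θ_min = l/√(l(l+1)) = √(l/(l+1)), so l/(l+1) = cos²(30.0°) = 0.7500.
l = cos²θ/sin²θ ≈ 3.
Then |L| = ℏ√(3·4) = 2√3 ℏ.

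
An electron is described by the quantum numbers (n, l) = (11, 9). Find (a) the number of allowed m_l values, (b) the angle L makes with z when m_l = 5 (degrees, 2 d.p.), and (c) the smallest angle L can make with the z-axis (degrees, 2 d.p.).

There are 2l+1 = 19 values of m_l.
For m_l = 5: cos θ = 5/√90, θ ≈ 58.19°.
cos θ_min = 9/√90, so θ_min ≈ 18.43°.

19 values; θ(m_l=5) ≈ 58.19°; θ_min ≈ 18.43°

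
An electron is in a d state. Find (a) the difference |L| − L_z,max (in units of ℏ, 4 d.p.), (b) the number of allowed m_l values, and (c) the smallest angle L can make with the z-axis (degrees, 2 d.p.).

For a d orbital, l = 2.
|L| − L_z,max = (√6 − 2)ℏ ≈ 0.4495ℏ.
There are 2l+1 = 5 values of m_l.
cos θ_min = 2/√6, so θ_min ≈ 35.26°.

|L|−L_z,max ≈ 0.4495ℏ; 5 values; θ_min ≈ 35.26°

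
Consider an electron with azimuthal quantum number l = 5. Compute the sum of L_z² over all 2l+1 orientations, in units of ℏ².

Σ(L_z)² = 110 ℏ²

m_l ∈ {-5, -4, -3, -2, -1, 0, 1, 2, 3, 4, 5}.
Summing m² from −5 to 5: Σ m_l² = 110.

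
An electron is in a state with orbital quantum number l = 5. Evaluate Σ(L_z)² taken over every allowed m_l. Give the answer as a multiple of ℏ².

The allowed m_l values are -5, -4, -3, -2, -1, 0, 1, 2, 3, 4, 5.
Σ m_l² = 2·(1 + 4 + 9 + 16 + 25) = 110.

Σ(L_z)² = 110 ℏ²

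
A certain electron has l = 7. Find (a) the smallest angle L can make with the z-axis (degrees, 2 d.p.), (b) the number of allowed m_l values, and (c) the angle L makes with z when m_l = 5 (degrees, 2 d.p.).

θ_min ≈ 20.70°; 15 values; θ(m_l=5) ≈ 48.08°

cos θ_min = 7/√56, so θ_min ≈ 20.70°.
There are 2l+1 = 15 values of m_l.
For m_l = 5: cos θ = 5/√56, θ ≈ 48.08°.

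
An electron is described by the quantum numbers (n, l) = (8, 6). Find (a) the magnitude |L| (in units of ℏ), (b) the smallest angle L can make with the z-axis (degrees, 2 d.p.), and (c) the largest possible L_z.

|L| = √42 ℏ ≈ 6.481ℏ; θ_min ≈ 22.21°; L_z,max = 6ℏ

|L| = ℏ√(6·7) = √42 ℏ ≈ 6.481ℏ.
cos θ_min = 6/√42, so θ_min ≈ 22.21°.
L_z,max = lℏ = 6ℏ.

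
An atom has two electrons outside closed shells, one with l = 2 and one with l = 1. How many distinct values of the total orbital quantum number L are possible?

By the triangle rule, |l₁ − l₂| ≤ L ≤ l₁ + l₂.
So L can be 1, 2, 3.
That is 3 values.

3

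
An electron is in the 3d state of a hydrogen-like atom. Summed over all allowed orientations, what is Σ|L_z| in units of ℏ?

3d means n = 3, l = 2.
m_l runs from −2 to 2, i.e. {-2, -1, 0, 1, 2}.
Σ|m_l| = 2·2(2+1)/2 = 6.

Σ|L_z| = 6 ℏ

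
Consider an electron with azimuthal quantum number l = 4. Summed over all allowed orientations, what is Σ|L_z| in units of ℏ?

Σ|L_z| = 20 ℏ

The allowed m_l values are -4, -3, -2, -1, 0, 1, 2, 3, 4.
Σ|m_l| = l(l+1) = 20.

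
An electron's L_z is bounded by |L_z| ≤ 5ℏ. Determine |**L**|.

The maximum L_z equals lℏ, giving l = 5.
|L| = ℏ√(l(l+1)) = √30 ℏ.

|L| = √30 ℏ ≈ 5.477ℏ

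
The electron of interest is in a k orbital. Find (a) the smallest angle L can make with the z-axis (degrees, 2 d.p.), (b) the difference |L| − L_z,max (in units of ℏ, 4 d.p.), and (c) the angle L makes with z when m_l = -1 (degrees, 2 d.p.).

θ_min ≈ 20.70°; |L|−L_z,max ≈ 0.4833ℏ; θ(m_l=-1) ≈ 97.68°

K corresponds to l = 7.
cos θ_min = 7/√56, so θ_min ≈ 20.70°.
|L| − L_z,max = (2√14 − 7)ℏ ≈ 0.4833ℏ.
For m_l = -1: cos θ = -1/√56, θ ≈ 97.68°.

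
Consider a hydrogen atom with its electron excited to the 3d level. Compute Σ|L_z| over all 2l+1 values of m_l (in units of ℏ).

The 3d level has l = 2.
The allowed m_l values are -2, -1, 0, 1, 2.
Σ|m_l| = 2·2(2+1)/2 = 6.

Σ|L_z| = 6 ℏ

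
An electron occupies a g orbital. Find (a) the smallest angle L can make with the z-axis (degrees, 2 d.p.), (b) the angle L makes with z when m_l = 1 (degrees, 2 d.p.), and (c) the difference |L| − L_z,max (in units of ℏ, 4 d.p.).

A g state has l = 4.
cos θ_min = 4/√20, so θ_min ≈ 26.57°.
For m_l = 1: cos θ = 1/√20, θ ≈ 77.08°.
|L| − L_z,max = (2√5 − 4)ℏ ≈ 0.4721ℏ.

θ_min ≈ 26.57°; θ(m_l=1) ≈ 77.08°; |L|−L_z,max ≈ 0.4721ℏ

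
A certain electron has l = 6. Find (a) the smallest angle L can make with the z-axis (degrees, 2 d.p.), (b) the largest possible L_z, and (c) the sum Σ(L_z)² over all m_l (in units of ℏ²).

θ_min ≈ 22.21°; L_z,max = 6ℏ; Σ(L_z)² = 182 ℏ²

cos θ_min = 6/√42, so θ_min ≈ 22.21°.
L_z,max = lℏ = 6ℏ.
Σ m_l² = 182, so Σ(L_z)² = 182 ℏ².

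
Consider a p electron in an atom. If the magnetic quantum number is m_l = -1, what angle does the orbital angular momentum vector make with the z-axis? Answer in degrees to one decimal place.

θ ≈ 135.0°

The letter p corresponds to l = 1.
|L| = √(l(l+1)) ℏ = √2 ℏ.
L_z = m_l ℏ = −1ℏ.
cos θ = L_z/|L| = -1/√2, so θ ≈ 135.0°.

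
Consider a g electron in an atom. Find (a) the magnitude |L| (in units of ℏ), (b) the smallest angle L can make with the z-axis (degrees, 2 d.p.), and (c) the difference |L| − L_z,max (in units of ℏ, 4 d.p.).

A g state has l = 4.
|L| = ℏ√(4·5) = 2√5 ℏ ≈ 4.472ℏ.
cos θ_min = 4/√20, so θ_min ≈ 26.57°.
|L| − L_z,max = (2√5 − 4)ℏ ≈ 0.4721ℏ.

|L| = 2√5 ℏ ≈ 4.472ℏ; θ_min ≈ 26.57°; |L|−L_z,max ≈ 0.4721ℏ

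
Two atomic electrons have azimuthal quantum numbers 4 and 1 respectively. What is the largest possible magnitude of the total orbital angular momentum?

|L_tot|_max = √30 ℏ ≈ 5.477ℏ

The total orbital quantum number L ranges from |l₁ − l₂| to l₁ + l₂ in integer steps.
Allowed values: L = 3, 4, 5.
The largest magnitude corresponds to L = 5: |L_tot| = ℏ√(5·6) = √30 ℏ.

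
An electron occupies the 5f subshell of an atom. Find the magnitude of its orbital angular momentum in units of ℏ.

|L| = 2√3 ℏ ≈ 3.464ℏ

5f means n = 5, l = 3.
|L| = ℏ√(l(l+1)) = ℏ√(3·4) = 2√3 ℏ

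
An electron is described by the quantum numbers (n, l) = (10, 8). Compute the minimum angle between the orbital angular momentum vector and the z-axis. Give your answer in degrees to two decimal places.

|L| = √(l(l+1)) ℏ = 6√2 ℏ.
The smallest angle corresponds to the largest L_z, i.e. m_l = l = 8, giving L_z = 8ℏ.
cos θ_min = 8/√72, so θ_min ≈ 19.47°.

θ_min ≈ 19.47°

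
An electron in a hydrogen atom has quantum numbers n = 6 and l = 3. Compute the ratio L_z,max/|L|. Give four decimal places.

L_z,max/|L| = 0.8660

|L| = 2√3 ℏ ≈ 3.4641ℏ, while L_z,max = lℏ = 3ℏ.
L_z,max/|L| = 3/√12 = 0.8660.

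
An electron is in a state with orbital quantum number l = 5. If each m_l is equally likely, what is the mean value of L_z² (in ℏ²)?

⟨L_z²⟩ = 10 ℏ²

The allowed m_l values are -5, -4, -3, -2, -1, 0, 1, 2, 3, 4, 5.
⟨L_z²⟩ = ℏ²·l(l+1)/3 = 10ℏ².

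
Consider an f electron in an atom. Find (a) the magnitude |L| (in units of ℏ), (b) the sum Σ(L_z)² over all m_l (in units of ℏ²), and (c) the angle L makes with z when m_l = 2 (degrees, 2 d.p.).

An f state has l = 3.
|L| = ℏ√(3·4) = 2√3 ℏ ≈ 3.464ℏ.
Σ m_l² = 28, so Σ(L_z)² = 28 ℏ².
For m_l = 2: cos θ = 2/√12, θ ≈ 54.74°.

|L| = 2√3 ℏ ≈ 3.464ℏ; Σ(L_z)² = 28 ℏ²; θ(m_l=2) ≈ 54.74°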